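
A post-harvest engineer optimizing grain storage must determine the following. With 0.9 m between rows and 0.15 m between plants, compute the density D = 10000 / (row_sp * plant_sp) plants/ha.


D = 10000 / (row_sp * plant_sp)
  = 10000 / (0.9 * 0.15)
  = 10000 / 0.1350
  = 74074.07 plants/ha


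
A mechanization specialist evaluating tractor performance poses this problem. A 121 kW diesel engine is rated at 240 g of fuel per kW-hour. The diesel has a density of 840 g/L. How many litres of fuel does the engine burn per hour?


FC = P * BSFC / rho_fuel
   = 121 * 240 / 840
   = 29040 / 840
   = 34.57 L/h


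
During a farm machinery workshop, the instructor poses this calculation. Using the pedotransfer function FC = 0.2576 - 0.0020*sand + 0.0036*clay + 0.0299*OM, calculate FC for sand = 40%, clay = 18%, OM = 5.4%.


FC = 0.2576 - 0.0020*40 + 0.0036*18 + 0.0299*5.4
   = 0.2576 - 0.0800 + 0.0648 + 0.1615
   = 0.4039


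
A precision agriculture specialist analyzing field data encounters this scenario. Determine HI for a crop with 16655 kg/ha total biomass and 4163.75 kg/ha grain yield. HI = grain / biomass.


HI = grain_yield / biomass
   = 4163.75 / 16655
   = 0.25


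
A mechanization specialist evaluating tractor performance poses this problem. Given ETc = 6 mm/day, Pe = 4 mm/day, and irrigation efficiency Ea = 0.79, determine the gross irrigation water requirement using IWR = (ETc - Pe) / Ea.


IWR = (ETc - Pe) / Ea
    = (6 - 4) / 0.79
    = 2 / 0.79
    = 2.53 mm/day


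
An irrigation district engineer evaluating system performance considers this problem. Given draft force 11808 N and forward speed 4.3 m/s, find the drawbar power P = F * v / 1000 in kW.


P = F * v / 1000
  = 11808 * 4.3 / 1000
  = 50774.40 / 1000
  = 50.77 kW


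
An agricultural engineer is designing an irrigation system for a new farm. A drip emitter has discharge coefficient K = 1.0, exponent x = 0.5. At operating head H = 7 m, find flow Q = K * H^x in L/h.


Q = K * H^x
  = 1.0 * 7^0.5
  = 1.0 * 2.6458
  = 2.65 L/h


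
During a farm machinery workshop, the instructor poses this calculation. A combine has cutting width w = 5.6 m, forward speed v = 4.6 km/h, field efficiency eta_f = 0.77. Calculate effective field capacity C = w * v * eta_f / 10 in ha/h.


C = w * v * eta_f / 10
  = 5.6 * 4.6 * 0.77 / 10
  = 19.84 / 10
  = 1.98 ha/h


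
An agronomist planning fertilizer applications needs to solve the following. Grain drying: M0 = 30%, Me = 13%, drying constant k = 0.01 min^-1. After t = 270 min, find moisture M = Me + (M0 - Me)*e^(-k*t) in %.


M = Me + (M0 - Me) * e^(-k*t)
  = 13 + (30 - 13) * e^(-0.01*270)
  = 13 + 17 * e^(-2.700)
  = 13 + 17 * 0.06721
  = 13 + 1.1425
  = 14.14%


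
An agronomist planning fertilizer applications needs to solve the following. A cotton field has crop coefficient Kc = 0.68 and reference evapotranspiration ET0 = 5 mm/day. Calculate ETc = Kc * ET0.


ETc = Kc * ET0
    = 0.68 * 5
    = 3.40 mm/day


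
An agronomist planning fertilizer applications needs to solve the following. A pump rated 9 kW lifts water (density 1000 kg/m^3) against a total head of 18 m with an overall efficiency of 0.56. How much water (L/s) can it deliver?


Q = (P * 1000 * eta) / (rho * g * H)
  = (9 * 1000 * 0.56) / (1000 * 9.81 * 18)
  = 5040 / 176580
  = 0.02854 m^3/s = 28.54 L/s


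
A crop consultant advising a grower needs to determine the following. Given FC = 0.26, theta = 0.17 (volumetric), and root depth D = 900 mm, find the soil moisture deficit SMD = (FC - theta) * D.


SMD = (FC - theta) * D
    = (0.26 - 0.17) * 900
    = 0.090 * 900
    = 81 mm


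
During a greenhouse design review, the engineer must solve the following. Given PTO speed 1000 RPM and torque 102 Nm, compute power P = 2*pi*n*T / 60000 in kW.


P = 2*pi*n*T / 60000
  = 2*pi * 1000 * 102 / 60000
  = 640884.90 / 60000
  = 10.68 kW


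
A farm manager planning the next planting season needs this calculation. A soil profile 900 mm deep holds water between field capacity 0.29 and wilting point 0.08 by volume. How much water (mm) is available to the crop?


AW = (FC - WP) * D
   = (0.29 - 0.08) * 900
   = 0.21 * 900
   = 189 mm


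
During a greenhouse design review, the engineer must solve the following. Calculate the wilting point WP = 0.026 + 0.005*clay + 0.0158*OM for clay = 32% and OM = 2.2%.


WP = 0.026 + 0.005*32 + 0.0158*2.2
   = 0.026 + 0.1600 + 0.0348
   = 0.2208


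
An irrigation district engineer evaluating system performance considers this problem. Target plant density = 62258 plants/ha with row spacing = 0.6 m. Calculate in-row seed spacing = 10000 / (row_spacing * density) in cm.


spacing = 10000 / (row_sp * density)
        = 10000 / (0.6 * 62258)
        = 10000 / 37354.80
        = 0.26770 m = 26.77 cm


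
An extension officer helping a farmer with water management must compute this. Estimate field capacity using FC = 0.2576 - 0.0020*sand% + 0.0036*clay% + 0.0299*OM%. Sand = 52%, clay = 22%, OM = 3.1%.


FC = 0.2576 - 0.0020*52 + 0.0036*22 + 0.0299*3.1
   = 0.2576 - 0.1040 + 0.0792 + 0.0927
   = 0.3255


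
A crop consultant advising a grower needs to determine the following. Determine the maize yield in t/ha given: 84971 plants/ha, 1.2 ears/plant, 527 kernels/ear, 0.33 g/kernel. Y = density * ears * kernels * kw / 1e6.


Y = density * ears * kernels * kw
  = 84971 * 1.2 * 527 * 0.33 g/ha
  = 17732767.93 g/ha
  = 17732.77 kg/ha = 17.73 t/ha


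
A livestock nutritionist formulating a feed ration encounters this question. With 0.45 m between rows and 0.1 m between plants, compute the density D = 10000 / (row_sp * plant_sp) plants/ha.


D = 10000 / (row_sp * plant_sp)
  = 10000 / (0.45 * 0.1)
  = 10000 / 0.0450
  = 222222.22 plants/ha


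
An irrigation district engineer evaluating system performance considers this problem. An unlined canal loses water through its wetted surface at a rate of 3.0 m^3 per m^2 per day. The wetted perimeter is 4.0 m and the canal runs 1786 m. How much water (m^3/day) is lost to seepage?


S = C * P * L
  = 3.0 * 4.0 * 1786
  = 21432 m^3/day


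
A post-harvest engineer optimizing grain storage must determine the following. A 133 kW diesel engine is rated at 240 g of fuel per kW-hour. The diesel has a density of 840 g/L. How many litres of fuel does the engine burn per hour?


FC = P * BSFC / rho_fuel
   = 133 * 240 / 840
   = 31920 / 840
   = 38 L/h


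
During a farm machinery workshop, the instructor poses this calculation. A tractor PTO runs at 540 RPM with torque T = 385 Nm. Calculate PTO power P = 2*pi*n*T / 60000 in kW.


P = 2*pi*n*T / 60000
  = 2*pi * 540 * 385 / 60000
  = 1306274.23 / 60000
  = 21.77 kW


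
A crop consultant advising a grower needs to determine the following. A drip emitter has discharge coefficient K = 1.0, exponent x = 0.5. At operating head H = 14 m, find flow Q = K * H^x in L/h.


Q = K * H^x
  = 1.0 * 14^0.5
  = 1.0 * 3.7417
  = 3.74 L/h


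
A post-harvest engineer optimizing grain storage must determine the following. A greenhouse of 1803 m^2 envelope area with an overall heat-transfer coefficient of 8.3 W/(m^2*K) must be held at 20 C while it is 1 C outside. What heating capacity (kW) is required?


dT = 20 - (1) = 19 K
Q = U * A * dT
  = 8.3 * 1803 * 19
  = 284333.10 W = 284.33 kW


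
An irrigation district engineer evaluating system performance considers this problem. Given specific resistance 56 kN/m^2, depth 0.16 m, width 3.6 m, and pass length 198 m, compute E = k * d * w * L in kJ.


E = k * d * w * L
  = 56 * 0.16 * 3.6 * 198
  = 6386.69 kJ


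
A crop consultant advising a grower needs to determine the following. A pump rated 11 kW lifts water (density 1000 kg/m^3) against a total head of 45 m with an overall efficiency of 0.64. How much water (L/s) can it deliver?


Q = (P * 1000 * eta) / (rho * g * H)
  = (11 * 1000 * 0.64) / (1000 * 9.81 * 45)
  = 7040 / 441450
  = 0.01595 m^3/s = 15.95 L/s


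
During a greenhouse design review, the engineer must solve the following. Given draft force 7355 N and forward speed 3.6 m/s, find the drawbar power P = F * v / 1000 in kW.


P = F * v / 1000
  = 7355 * 3.6 / 1000
  = 26478 / 1000
  = 26.48 kW


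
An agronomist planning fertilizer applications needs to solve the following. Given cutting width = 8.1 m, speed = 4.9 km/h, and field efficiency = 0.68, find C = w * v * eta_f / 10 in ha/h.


C = w * v * eta_f / 10
  = 8.1 * 4.9 * 0.68 / 10
  = 26.99 / 10
  = 2.70 ha/h


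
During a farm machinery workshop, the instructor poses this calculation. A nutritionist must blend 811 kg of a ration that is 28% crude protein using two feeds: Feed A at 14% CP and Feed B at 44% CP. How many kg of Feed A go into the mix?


parts_A = CP_b - target = 44 - 28 = 16
parts_B = target - CP_a = 28 - 14 = 14
total_parts = 16 + 14 = 30
Feed A = 811 * 16 / 30 = 432.53 kg
Feed B = 811 * 14 / 30 = 378.47 kg

432.53 kg


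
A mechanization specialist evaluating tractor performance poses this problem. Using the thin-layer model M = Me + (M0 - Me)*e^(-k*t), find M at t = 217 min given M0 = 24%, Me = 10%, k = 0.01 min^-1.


M = Me + (M0 - Me) * e^(-k*t)
  = 10 + (24 - 10) * e^(-0.01*217)
  = 10 + 14 * e^(-2.170)
  = 10 + 14 * 0.11418
  = 10 + 1.5985
  = 11.60%


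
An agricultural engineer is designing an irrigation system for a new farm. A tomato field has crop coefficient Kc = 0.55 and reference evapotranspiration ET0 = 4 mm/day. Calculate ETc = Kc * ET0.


ETc = Kc * ET0
    = 0.55 * 4
    = 2.20 mm/day


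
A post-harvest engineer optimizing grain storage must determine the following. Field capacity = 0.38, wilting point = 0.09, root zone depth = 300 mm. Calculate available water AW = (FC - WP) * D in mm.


AW = (FC - WP) * D
   = (0.38 - 0.09) * 300
   = 0.29 * 300
   = 87 mm


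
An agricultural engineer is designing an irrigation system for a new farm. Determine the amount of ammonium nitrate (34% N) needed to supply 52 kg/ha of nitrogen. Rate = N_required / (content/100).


Rate = N_required / (N_content / 100)
     = 52 / (34 / 100)
     = 52 / 0.34
     = 152.94 kg/ha


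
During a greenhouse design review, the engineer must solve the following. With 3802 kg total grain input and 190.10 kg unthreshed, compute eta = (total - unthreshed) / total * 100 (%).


eta = (total - unthreshed) / total * 100
    = (3802 - 190.10) / 3802 * 100
    = 3611.90 / 3802 * 100
    = 95%


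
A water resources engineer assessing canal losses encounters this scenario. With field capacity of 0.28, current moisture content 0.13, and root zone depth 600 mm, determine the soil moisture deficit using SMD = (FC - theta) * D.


SMD = (FC - theta) * D
    = (0.28 - 0.13) * 600
    = 0.150 * 600
    = 90 mm


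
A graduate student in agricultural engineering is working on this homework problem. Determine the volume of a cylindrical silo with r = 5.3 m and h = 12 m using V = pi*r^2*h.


V = pi * r^2 * h
  = pi * 5.3^2 * 12
  = pi * 28.09 * 12
  = 1058.97 m^3


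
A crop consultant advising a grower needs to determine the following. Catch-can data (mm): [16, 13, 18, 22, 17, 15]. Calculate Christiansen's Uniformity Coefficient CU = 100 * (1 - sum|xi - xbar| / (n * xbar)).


xbar = 101 / 6 = 16.833
sum|xi - xbar| = 13
CU = 100 * (1 - 13 / (6 * 16.833))
   = 100 * (1 - 0.1287)
   = 87.13%


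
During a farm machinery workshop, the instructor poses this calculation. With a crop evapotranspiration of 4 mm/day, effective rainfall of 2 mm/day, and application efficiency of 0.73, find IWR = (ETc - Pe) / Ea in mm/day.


IWR = (ETc - Pe) / Ea
    = (4 - 2) / 0.73
    = 2 / 0.73
    = 2.74 mm/day


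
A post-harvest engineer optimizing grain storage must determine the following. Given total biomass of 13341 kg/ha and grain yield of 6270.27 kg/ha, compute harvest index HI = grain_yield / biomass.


HI = grain_yield / biomass
   = 6270.27 / 13341
   = 0.47


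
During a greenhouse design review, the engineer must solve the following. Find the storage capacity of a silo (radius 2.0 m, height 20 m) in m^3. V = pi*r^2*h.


V = pi * r^2 * h
  = pi * 2.0^2 * 20
  = pi * 4 * 20
  = 251.33 m^3


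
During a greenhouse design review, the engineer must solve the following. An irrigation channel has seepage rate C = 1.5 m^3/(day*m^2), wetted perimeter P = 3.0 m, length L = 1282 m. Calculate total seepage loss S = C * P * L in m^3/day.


S = C * P * L
  = 1.5 * 3.0 * 1282
  = 5769 m^3/day


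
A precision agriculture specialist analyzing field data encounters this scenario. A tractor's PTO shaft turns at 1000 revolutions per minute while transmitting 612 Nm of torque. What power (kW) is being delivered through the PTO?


P = 2*pi*n*T / 60000
  = 2*pi * 1000 * 612 / 60000
  = 3845309.41 / 60000
  = 64.09 kW


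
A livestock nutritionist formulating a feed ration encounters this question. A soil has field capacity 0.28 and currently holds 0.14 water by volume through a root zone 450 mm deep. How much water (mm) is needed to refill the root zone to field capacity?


SMD = (FC - theta) * D
    = (0.28 - 0.14) * 450
    = 0.140 * 450
    = 63 mm


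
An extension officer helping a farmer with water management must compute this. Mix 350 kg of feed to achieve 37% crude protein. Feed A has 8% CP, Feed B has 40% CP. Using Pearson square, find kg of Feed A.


parts_A = CP_b - target = 40 - 37 = 3
parts_B = target - CP_a = 37 - 8 = 29
total_parts = 3 + 29 = 32
Feed A = 350 * 3 / 32 = 32.81 kg
Feed B = 350 * 29 / 32 = 317.19 kg

32.81 kg


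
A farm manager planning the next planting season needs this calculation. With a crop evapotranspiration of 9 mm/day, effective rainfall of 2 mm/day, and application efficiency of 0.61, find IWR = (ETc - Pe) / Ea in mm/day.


IWR = (ETc - Pe) / Ea
    = (9 - 2) / 0.61
    = 7 / 0.61
    = 11.48 mm/day


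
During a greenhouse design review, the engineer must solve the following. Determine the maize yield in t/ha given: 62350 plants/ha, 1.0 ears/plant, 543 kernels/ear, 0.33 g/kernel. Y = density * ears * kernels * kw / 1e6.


Y = density * ears * kernels * kw
  = 62350 * 1.0 * 543 * 0.33 g/ha
  = 11172496.50 g/ha
  = 11172.50 kg/ha = 11.17 t/ha


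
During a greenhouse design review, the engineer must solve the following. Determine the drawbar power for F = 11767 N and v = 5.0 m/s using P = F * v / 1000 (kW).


P = F * v / 1000
  = 11767 * 5.0 / 1000
  = 58835 / 1000
  = 58.84 kW


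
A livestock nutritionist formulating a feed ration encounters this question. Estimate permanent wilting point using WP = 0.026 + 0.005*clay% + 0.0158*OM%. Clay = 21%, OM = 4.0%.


WP = 0.026 + 0.005*21 + 0.0158*4.0
   = 0.026 + 0.1050 + 0.0632
   = 0.1942


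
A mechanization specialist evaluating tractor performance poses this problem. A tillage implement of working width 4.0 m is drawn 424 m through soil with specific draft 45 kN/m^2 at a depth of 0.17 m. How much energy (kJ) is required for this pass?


E = k * d * w * L
  = 45 * 0.17 * 4.0 * 424
  = 12974.40 kJ


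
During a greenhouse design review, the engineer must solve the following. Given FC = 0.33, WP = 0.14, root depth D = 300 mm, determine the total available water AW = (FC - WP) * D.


AW = (FC - WP) * D
   = (0.33 - 0.14) * 300
   = 0.19 * 300
   = 57 mm


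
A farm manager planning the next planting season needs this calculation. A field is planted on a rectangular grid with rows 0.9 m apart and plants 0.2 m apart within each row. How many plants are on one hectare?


D = 10000 / (row_sp * plant_sp)
  = 10000 / (0.9 * 0.2)
  = 10000 / 0.1800
  = 55555.56 plants/ha


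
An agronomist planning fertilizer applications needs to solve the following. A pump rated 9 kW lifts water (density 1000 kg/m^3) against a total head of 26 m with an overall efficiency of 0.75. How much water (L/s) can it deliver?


Q = (P * 1000 * eta) / (rho * g * H)
  = (9 * 1000 * 0.75) / (1000 * 9.81 * 26)
  = 6750 / 255060
  = 0.02646 m^3/s = 26.46 L/s


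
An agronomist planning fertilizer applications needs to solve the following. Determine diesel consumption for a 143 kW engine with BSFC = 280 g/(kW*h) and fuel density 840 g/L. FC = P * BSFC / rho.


FC = P * BSFC / rho_fuel
   = 143 * 280 / 840
   = 40040 / 840
   = 47.67 L/h


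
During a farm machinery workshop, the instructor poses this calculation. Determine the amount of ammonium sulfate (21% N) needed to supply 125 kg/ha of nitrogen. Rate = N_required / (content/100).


Rate = N_required / (N_content / 100)
     = 125 / (21 / 100)
     = 125 / 0.21
     = 595.24 kg/ha


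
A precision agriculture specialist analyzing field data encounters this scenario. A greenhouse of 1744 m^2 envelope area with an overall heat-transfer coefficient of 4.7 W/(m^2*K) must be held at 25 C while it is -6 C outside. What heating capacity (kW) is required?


dT = 25 - (-6) = 31 K
Q = U * A * dT
  = 4.7 * 1744 * 31
  = 254100.80 W = 254.10 kW


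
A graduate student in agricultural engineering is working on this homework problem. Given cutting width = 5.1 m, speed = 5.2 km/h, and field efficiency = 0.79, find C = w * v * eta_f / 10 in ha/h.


C = w * v * eta_f / 10
  = 5.1 * 5.2 * 0.79 / 10
  = 20.95 / 10
  = 2.10 ha/h


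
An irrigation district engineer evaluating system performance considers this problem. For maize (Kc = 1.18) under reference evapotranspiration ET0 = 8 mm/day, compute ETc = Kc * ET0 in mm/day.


ETc = Kc * ET0
    = 1.18 * 8
    = 9.44 mm/day


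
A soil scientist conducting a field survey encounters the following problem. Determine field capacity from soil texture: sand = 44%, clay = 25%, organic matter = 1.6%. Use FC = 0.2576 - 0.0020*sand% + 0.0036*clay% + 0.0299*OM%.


FC = 0.2576 - 0.0020*44 + 0.0036*25 + 0.0299*1.6
   = 0.2576 - 0.0880 + 0.0900 + 0.0478
   = 0.3074


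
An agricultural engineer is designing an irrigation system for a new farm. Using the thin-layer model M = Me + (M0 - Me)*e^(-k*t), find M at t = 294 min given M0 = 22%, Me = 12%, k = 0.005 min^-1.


M = Me + (M0 - Me) * e^(-k*t)
  = 12 + (22 - 12) * e^(-0.005*294)
  = 12 + 10 * e^(-1.470)
  = 12 + 10 * 0.22993
  = 12 + 2.2993
  = 14.30%


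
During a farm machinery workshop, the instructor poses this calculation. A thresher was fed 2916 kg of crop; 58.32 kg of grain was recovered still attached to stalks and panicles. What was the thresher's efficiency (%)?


eta = (total - unthreshed) / total * 100
    = (2916 - 58.32) / 2916 * 100
    = 2857.68 / 2916 * 100
    = 98%


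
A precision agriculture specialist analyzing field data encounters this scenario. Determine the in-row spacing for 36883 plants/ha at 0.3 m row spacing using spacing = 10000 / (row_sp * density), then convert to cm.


spacing = 10000 / (row_sp * density)
        = 10000 / (0.3 * 36883)
        = 10000 / 11064.90
        = 0.90376 m = 90.38 cm


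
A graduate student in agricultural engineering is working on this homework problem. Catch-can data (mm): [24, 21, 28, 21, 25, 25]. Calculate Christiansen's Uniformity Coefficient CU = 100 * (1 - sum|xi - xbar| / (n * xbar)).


xbar = 144 / 6 = 24
sum|xi - xbar| = 12
CU = 100 * (1 - 12 / (6 * 24))
   = 100 * (1 - 0.0833)
   = 91.67%


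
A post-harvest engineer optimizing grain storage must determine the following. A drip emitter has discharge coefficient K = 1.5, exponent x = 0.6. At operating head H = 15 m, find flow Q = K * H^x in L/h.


Q = K * H^x
  = 1.5 * 15^0.6
  = 1.5 * 5.0776
  = 7.62 L/h


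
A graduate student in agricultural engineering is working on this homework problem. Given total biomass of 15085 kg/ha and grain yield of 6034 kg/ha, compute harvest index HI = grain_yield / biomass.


HI = grain_yield / biomass
   = 6034 / 15085
   = 0.40


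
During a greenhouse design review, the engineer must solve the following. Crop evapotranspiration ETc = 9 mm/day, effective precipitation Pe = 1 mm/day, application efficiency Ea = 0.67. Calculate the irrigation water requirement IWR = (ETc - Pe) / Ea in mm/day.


IWR = (ETc - Pe) / Ea
    = (9 - 1) / 0.67
    = 8 / 0.67
    = 11.94 mm/day


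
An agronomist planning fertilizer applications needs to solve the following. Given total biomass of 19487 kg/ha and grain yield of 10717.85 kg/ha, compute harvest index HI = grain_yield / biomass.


HI = grain_yield / biomass
   = 10717.85 / 19487
   = 0.55


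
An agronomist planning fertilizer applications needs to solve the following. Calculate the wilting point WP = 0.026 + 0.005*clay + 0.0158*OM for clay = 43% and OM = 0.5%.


WP = 0.026 + 0.005*43 + 0.0158*0.5
   = 0.026 + 0.2150 + 0.0079
   = 0.2489


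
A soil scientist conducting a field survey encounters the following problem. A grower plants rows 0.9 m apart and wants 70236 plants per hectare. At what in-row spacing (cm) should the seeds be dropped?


spacing = 10000 / (row_sp * density)
        = 10000 / (0.9 * 70236)
        = 10000 / 63212.40
        = 0.15820 m = 15.82 cm


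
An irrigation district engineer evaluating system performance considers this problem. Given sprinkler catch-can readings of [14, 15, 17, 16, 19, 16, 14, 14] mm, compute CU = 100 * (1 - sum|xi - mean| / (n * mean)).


xbar = 125 / 8 = 15.625
sum|xi - xbar| = 11
CU = 100 * (1 - 11 / (8 * 15.625))
   = 100 * (1 - 0.0880)
   = 91.20%


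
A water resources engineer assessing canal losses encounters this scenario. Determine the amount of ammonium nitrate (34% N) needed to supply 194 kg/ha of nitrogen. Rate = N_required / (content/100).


Rate = N_required / (N_content / 100)
     = 194 / (34 / 100)
     = 194 / 0.34
     = 570.59 kg/ha


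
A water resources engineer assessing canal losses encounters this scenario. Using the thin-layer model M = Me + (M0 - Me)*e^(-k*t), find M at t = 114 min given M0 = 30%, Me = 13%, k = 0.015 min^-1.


M = Me + (M0 - Me) * e^(-k*t)
  = 13 + (30 - 13) * e^(-0.015*114)
  = 13 + 17 * e^(-1.710)
  = 13 + 17 * 0.18087
  = 13 + 3.0747
  = 16.07%


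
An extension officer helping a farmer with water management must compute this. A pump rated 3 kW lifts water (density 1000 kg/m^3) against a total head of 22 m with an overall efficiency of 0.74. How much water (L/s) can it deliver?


Q = (P * 1000 * eta) / (rho * g * H)
  = (3 * 1000 * 0.74) / (1000 * 9.81 * 22)
  = 2220 / 215820
  = 0.01029 m^3/s = 10.29 L/s


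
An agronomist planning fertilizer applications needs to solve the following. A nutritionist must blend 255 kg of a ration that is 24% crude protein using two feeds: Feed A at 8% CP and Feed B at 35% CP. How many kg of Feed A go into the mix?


parts_A = CP_b - target = 35 - 24 = 11
parts_B = target - CP_a = 24 - 8 = 16
total_parts = 11 + 16 = 27
Feed A = 255 * 11 / 27 = 103.89 kg
Feed B = 255 * 16 / 27 = 151.11 kg

103.89 kg


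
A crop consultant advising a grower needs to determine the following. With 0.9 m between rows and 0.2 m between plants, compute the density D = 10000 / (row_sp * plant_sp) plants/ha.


D = 10000 / (row_sp * plant_sp)
  = 10000 / (0.9 * 0.2)
  = 10000 / 0.1800
  = 55555.56 plants/ha


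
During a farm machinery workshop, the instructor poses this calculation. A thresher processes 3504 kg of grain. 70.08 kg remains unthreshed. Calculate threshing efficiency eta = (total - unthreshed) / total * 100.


eta = (total - unthreshed) / total * 100
    = (3504 - 70.08) / 3504 * 100
    = 3433.92 / 3504 * 100
    = 98%


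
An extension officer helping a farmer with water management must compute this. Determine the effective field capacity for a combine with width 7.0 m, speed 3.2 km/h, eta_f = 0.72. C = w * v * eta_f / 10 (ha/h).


C = w * v * eta_f / 10
  = 7.0 * 3.2 * 0.72 / 10
  = 16.13 / 10
  = 1.61 ha/h


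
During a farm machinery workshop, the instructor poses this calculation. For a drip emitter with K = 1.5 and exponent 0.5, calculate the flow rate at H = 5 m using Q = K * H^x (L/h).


Q = K * H^x
  = 1.5 * 5^0.5
  = 1.5 * 2.2361
  = 3.35 L/h


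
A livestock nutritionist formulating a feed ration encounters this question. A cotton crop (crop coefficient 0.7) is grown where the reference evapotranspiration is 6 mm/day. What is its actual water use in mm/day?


ETc = Kc * ET0
    = 0.7 * 6
    = 4.20 mm/day


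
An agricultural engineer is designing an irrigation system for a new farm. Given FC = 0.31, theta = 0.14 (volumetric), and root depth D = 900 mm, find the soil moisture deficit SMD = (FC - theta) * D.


SMD = (FC - theta) * D
    = (0.31 - 0.14) * 900
    = 0.170 * 900
    = 153 mm


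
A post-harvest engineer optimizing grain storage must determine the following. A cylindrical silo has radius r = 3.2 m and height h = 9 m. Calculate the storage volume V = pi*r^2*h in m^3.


V = pi * r^2 * h
  = pi * 3.2^2 * 9
  = pi * 10.24 * 9
  = 289.53 m^3


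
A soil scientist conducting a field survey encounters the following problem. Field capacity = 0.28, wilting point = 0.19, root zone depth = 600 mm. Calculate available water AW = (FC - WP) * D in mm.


AW = (FC - WP) * D
   = (0.28 - 0.19) * 600
   = 0.09 * 600
   = 54 mm


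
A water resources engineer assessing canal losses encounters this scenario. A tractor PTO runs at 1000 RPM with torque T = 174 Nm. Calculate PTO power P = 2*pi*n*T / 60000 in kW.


P = 2*pi*n*T / 60000
  = 2*pi * 1000 * 174 / 60000
  = 1093274.24 / 60000
  = 18.22 kW


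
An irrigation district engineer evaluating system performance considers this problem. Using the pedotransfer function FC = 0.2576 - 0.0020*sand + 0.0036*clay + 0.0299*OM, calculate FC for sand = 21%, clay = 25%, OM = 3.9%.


FC = 0.2576 - 0.0020*21 + 0.0036*25 + 0.0299*3.9
   = 0.2576 - 0.0420 + 0.0900 + 0.1166
   = 0.4222


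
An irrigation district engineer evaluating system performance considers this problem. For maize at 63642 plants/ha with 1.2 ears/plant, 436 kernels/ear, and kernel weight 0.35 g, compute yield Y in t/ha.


Y = density * ears * kernels * kw
  = 63642 * 1.2 * 436 * 0.35 g/ha
  = 11654123.04 g/ha
  = 11654.12 kg/ha = 11.65 t/ha


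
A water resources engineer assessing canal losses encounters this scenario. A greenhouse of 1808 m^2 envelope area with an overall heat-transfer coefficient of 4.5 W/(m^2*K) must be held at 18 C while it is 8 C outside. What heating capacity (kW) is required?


dT = 18 - (8) = 10 K
Q = U * A * dT
  = 4.5 * 1808 * 10
  = 81360 W = 81.36 kW


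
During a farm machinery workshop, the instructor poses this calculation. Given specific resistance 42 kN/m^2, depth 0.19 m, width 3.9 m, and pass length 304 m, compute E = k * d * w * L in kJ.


E = k * d * w * L
  = 42 * 0.19 * 3.9 * 304
  = 9461.09 kJ


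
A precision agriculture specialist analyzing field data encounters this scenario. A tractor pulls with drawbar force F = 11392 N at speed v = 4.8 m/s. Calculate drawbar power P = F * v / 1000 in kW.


P = F * v / 1000
  = 11392 * 4.8 / 1000
  = 54681.60 / 1000
  = 54.68 kW


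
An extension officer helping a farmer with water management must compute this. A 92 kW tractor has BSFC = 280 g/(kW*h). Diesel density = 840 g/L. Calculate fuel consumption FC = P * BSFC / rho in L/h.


FC = P * BSFC / rho_fuel
   = 92 * 280 / 840
   = 25760 / 840
   = 30.67 L/h


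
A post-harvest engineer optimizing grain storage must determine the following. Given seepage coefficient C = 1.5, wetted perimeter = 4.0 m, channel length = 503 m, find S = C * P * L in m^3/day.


S = C * P * L
  = 1.5 * 4.0 * 503
  = 3018 m^3/day


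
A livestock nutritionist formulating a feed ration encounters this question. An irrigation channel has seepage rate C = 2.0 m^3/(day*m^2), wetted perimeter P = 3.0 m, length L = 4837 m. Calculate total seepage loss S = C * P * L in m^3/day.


S = C * P * L
  = 2.0 * 3.0 * 4837
  = 29022 m^3/day


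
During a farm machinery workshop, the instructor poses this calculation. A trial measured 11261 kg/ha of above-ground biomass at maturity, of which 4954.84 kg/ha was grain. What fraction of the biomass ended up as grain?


HI = grain_yield / biomass
   = 4954.84 / 11261
   = 0.44


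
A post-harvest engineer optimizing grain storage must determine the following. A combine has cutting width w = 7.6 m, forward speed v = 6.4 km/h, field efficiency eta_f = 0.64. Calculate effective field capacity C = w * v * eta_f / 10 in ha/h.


C = w * v * eta_f / 10
  = 7.6 * 6.4 * 0.64 / 10
  = 31.13 / 10
  = 3.11 ha/h


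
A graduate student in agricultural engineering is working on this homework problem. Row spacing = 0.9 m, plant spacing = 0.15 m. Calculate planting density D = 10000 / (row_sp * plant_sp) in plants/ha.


D = 10000 / (row_sp * plant_sp)
  = 10000 / (0.9 * 0.15)
  = 10000 / 0.1350
  = 74074.07 plants/ha


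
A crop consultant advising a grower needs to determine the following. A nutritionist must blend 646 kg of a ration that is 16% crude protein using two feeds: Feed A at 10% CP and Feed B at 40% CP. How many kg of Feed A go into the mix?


parts_A = CP_b - target = 40 - 16 = 24
parts_B = target - CP_a = 16 - 10 = 6
total_parts = 24 + 6 = 30
Feed A = 646 * 24 / 30 = 516.80 kg
Feed B = 646 * 6 / 30 = 129.20 kg

516.80 kg


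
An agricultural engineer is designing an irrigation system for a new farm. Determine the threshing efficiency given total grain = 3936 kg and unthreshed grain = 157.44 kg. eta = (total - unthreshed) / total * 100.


eta = (total - unthreshed) / total * 100
    = (3936 - 157.44) / 3936 * 100
    = 3778.56 / 3936 * 100
    = 96%


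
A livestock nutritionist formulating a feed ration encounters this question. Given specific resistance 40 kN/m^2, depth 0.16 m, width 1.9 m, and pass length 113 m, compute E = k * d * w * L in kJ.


E = k * d * w * L
  = 40 * 0.16 * 1.9 * 113
  = 1374.08 kJ


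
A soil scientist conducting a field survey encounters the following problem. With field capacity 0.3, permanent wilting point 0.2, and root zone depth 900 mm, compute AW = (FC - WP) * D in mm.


AW = (FC - WP) * D
   = (0.3 - 0.2) * 900
   = 0.10 * 900
   = 90 mm


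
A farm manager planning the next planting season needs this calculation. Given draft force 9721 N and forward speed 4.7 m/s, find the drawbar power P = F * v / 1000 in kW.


P = F * v / 1000
  = 9721 * 4.7 / 1000
  = 45688.70 / 1000
  = 45.69 kW


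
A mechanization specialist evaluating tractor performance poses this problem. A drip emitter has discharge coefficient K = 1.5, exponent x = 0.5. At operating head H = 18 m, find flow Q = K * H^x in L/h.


Q = K * H^x
  = 1.5 * 18^0.5
  = 1.5 * 4.2426
  = 6.36 L/h


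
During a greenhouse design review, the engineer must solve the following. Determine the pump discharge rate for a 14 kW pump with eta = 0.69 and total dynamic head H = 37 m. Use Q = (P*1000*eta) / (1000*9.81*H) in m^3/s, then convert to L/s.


Q = (P * 1000 * eta) / (rho * g * H)
  = (14 * 1000 * 0.69) / (1000 * 9.81 * 37)
  = 9660 / 362970
  = 0.02661 m^3/s = 26.61 L/s


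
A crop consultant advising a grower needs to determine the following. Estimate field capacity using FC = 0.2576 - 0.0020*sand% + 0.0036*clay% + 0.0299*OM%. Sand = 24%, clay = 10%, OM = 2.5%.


FC = 0.2576 - 0.0020*24 + 0.0036*10 + 0.0299*2.5
   = 0.2576 - 0.0480 + 0.0360 + 0.0748
   = 0.3204


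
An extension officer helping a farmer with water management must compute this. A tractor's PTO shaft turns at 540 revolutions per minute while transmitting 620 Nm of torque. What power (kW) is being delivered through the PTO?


P = 2*pi*n*T / 60000
  = 2*pi * 540 * 620 / 60000
  = 2103610.44 / 60000
  = 35.06 kW


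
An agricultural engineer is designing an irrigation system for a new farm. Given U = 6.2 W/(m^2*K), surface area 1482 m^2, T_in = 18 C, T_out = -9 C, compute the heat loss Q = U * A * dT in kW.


dT = 18 - (-9) = 27 K
Q = U * A * dT
  = 6.2 * 1482 * 27
  = 248086.80 W = 248.09 kW


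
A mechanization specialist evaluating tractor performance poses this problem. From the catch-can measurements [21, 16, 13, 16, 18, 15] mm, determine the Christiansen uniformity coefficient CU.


xbar = 99 / 6 = 16.500
sum|xi - xbar| = 12
CU = 100 * (1 - 12 / (6 * 16.500))
   = 100 * (1 - 0.1212)
   = 87.88%


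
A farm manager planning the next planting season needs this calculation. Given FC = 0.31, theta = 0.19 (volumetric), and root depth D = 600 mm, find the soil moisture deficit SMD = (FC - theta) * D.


SMD = (FC - theta) * D
    = (0.31 - 0.19) * 600
    = 0.120 * 600
    = 72 mm


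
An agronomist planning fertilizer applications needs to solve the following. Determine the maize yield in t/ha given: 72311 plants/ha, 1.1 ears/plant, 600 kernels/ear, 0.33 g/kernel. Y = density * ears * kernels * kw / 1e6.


Y = density * ears * kernels * kw
  = 72311 * 1.1 * 600 * 0.33 g/ha
  = 15749335.80 g/ha
  = 15749.34 kg/ha = 15.75 t/ha


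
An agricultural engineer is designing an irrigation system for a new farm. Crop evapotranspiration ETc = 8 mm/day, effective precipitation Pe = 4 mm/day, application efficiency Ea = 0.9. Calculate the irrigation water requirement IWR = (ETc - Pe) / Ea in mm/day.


IWR = (ETc - Pe) / Ea
    = (8 - 4) / 0.9
    = 4 / 0.9
    = 4.44 mm/day


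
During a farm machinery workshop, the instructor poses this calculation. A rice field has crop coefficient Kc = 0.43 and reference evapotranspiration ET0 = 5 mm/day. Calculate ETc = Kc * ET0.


ETc = Kc * ET0
    = 0.43 * 5
    = 2.15 mm/day


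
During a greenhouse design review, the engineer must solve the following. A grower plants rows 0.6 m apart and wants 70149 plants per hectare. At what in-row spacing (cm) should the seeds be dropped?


spacing = 10000 / (row_sp * density)
        = 10000 / (0.6 * 70149)
        = 10000 / 42089.40
        = 0.23759 m = 23.76 cm


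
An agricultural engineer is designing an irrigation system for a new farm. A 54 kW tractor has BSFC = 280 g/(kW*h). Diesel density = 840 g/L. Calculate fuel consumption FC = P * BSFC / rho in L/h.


FC = P * BSFC / rho_fuel
   = 54 * 280 / 840
   = 15120 / 840
   = 18 L/h


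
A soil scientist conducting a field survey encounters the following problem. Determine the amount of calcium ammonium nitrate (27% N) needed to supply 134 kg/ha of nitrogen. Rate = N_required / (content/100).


Rate = N_required / (N_content / 100)
     = 134 / (27 / 100)
     = 134 / 0.27
     = 496.30 kg/ha


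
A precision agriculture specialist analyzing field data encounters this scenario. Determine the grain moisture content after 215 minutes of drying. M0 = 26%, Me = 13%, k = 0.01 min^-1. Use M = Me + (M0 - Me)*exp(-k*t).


M = Me + (M0 - Me) * e^(-k*t)
  = 13 + (26 - 13) * e^(-0.01*215)
  = 13 + 13 * e^(-2.150)
  = 13 + 13 * 0.11648
  = 13 + 1.5143
  = 14.51%


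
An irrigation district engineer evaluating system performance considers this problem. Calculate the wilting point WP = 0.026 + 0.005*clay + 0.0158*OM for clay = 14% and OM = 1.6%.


WP = 0.026 + 0.005*14 + 0.0158*1.6
   = 0.026 + 0.0700 + 0.0253
   = 0.1213


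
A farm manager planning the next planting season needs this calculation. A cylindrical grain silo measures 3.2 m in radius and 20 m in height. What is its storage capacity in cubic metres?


V = pi * r^2 * h
  = pi * 3.2^2 * 20
  = pi * 10.24 * 20
  = 643.40 m^3


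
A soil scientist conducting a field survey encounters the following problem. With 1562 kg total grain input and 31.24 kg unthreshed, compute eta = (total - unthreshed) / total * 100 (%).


eta = (total - unthreshed) / total * 100
    = (1562 - 31.24) / 1562 * 100
    = 1530.76 / 1562 * 100
    = 98%


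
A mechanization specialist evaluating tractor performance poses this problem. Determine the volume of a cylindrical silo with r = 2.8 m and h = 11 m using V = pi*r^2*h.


V = pi * r^2 * h
  = pi * 2.8^2 * 11
  = pi * 7.84 * 11
  = 270.93 m^3


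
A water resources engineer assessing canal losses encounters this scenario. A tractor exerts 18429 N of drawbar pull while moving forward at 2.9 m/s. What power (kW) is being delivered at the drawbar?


P = F * v / 1000
  = 18429 * 2.9 / 1000
  = 53444.10 / 1000
  = 53.44 kW


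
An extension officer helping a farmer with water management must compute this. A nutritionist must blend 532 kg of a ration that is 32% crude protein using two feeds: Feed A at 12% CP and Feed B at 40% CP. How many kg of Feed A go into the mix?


parts_A = CP_b - target = 40 - 32 = 8
parts_B = target - CP_a = 32 - 12 = 20
total_parts = 8 + 20 = 28
Feed A = 532 * 8 / 28 = 152 kg
Feed B = 532 * 20 / 28 = 380 kg

152 kg


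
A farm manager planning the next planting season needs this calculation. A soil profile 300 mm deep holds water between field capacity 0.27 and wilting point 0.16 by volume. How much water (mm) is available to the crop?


AW = (FC - WP) * D
   = (0.27 - 0.16) * 300
   = 0.11 * 300
   = 33 mm


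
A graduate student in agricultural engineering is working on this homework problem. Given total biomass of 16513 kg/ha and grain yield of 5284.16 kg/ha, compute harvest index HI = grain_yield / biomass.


HI = grain_yield / biomass
   = 5284.16 / 16513
   = 0.32


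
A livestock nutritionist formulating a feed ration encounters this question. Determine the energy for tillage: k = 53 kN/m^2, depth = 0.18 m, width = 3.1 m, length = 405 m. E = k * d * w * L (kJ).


E = k * d * w * L
  = 53 * 0.18 * 3.1 * 405
  = 11977.47 kJ


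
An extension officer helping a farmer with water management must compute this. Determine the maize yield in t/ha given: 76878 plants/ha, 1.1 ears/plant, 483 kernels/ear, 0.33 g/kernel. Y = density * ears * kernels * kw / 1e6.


Y = density * ears * kernels * kw
  = 76878 * 1.1 * 483 * 0.33 g/ha
  = 13478942.86 g/ha
  = 13478.94 kg/ha = 13.48 t/ha


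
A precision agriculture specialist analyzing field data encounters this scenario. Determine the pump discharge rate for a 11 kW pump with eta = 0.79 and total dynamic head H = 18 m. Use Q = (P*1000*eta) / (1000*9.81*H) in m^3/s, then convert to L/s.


Q = (P * 1000 * eta) / (rho * g * H)
  = (11 * 1000 * 0.79) / (1000 * 9.81 * 18)
  = 8690 / 176580
  = 0.04921 m^3/s = 49.21 L/s


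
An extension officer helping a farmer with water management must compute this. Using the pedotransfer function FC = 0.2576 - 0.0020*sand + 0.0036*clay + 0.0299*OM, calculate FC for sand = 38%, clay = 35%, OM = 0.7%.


FC = 0.2576 - 0.0020*38 + 0.0036*35 + 0.0299*0.7
   = 0.2576 - 0.0760 + 0.1260 + 0.0209
   = 0.3285


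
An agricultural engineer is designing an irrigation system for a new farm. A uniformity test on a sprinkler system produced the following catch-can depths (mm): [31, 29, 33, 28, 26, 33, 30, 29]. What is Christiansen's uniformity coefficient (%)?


xbar = 239 / 8 = 29.875
sum|xi - xbar| = 15
CU = 100 * (1 - 15 / (8 * 29.875))
   = 100 * (1 - 0.0628)
   = 93.72%


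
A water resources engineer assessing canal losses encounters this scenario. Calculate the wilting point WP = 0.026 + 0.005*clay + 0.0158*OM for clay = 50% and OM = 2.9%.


WP = 0.026 + 0.005*50 + 0.0158*2.9
   = 0.026 + 0.2500 + 0.0458
   = 0.3218


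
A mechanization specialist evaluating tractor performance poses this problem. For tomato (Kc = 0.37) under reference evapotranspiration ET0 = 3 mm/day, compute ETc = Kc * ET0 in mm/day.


ETc = Kc * ET0
    = 0.37 * 3
    = 1.11 mm/day


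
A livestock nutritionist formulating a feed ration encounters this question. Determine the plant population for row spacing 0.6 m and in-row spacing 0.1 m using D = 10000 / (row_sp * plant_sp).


D = 10000 / (row_sp * plant_sp)
  = 10000 / (0.6 * 0.1)
  = 10000 / 0.0600
  = 166666.67 plants/ha


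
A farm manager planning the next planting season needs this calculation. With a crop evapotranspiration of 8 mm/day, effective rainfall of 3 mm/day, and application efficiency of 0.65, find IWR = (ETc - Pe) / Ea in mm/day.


IWR = (ETc - Pe) / Ea
    = (8 - 3) / 0.65
    = 5 / 0.65
    = 7.69 mm/day
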